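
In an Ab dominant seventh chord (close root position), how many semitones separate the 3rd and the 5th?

Ab7 is spelled Ab C Eb Gb.
C to Eb is a minor third: 3 semitones.

3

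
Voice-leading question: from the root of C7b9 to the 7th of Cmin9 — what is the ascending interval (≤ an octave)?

C7b9 has C as its root, and Cmin9 has Bb as its 7th.
From C to Bb: 10 semitones over a seventh = minor.

minor 7th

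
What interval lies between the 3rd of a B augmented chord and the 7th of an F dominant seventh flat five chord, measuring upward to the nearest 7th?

The 3rd of B augmented is D♯; the 7th of F dominant seventh flat five is E♭.
2 letter names make it a second; at 0 semitones (a whole step narrower than major) the quality is diminished.

d2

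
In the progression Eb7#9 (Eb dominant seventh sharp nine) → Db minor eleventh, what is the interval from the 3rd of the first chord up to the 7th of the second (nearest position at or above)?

diminished fourth

The 3rd of Eb7#9 (Eb dominant seventh sharp nine) is G; the 7th of Db minor eleventh is Cb.
From G to Cb: 4 semitones over a fourth = diminished.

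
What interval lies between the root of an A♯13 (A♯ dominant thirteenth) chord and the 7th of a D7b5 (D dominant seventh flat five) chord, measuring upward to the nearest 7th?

diminished third

The root of A♯13 (A♯ dominant thirteenth) is A♯; the 7th of D7b5 (D dominant seventh flat five) is C.
A♯ up to C is 2 semitones, a whole step narrower than a major third, so the interval is diminished.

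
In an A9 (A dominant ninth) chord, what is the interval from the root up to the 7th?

m7

A9 is spelled A, C#, E, G, B.
That puts A below G.
A up to G is 10 semitones, a half step narrower than a major seventh, so the interval is minor.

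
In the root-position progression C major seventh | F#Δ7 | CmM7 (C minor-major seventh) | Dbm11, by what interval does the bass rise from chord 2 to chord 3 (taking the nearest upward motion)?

The roots are F# and C.
5 letter names make it a fifth; at 6 semitones (a half step narrower than perfect) the quality is diminished.

diminished fifth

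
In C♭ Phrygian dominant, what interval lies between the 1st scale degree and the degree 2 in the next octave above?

minor 9th

The scale runs C♭ D𝄫 E♭ F♭ G♭ A𝄫 B𝄫.
That puts C♭ below D𝄫.
From C♭ to D𝄫: 13 semitones over a ninth = minor.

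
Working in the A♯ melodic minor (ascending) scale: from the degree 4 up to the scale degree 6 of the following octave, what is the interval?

The scale runs A♯ B♯ C♯ D♯ E♯ F𝄪 G𝄪.
So we need the interval from D♯ up to F𝄪.
From D♯ to F𝄪 is 16 semitones, exactly the major tenth.

major tenth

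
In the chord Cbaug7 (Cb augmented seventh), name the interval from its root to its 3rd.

major third

Cb augmented seventh is spelled Cb, Eb, G, Bbb.
So we need the interval from Cb up to Eb.
Cb up to Eb spans 3 letter names and 4 semitones — a major third.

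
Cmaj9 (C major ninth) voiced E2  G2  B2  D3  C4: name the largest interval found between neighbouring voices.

m7

Adjacent intervals: E2→G2 = minor third; G2→B2 = major third; B2→D3 = minor third; D3→C4 = minor seventh.
The largest is D3 to C4, a minor seventh (10 semitones).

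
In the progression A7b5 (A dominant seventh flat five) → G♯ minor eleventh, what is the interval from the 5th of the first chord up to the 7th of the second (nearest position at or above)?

augmented 2nd

A7b5 (A dominant seventh flat five) has E♭ as its 5th, and G♯ minor eleventh has F♯ as its 7th.
2 letter names make it a second; at 3 semitones (a half step wider than major) the quality is augmented.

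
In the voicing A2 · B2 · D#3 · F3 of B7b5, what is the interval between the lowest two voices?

major second

Those voices are A2 and B2.
Counting 2 letters and 2 half steps from A gives a major second.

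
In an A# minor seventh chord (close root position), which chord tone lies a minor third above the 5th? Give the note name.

Spelling the chord: A# C# E# G#.
The 5th is E#. A minor third above E# is G#.
G# is the chord's 7th.

G#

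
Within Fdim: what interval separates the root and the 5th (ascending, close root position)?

F diminished: F A♭ C♭.
Root = F; 5th = C♭.
5 letter names make it a fifth; at 6 semitones (a half step narrower than perfect) the quality is diminished.

diminished 5th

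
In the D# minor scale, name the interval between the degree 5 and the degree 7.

The scale runs D# E# F# G# A# B C#.
So we need the interval from A# up to C#.
3 letter names make it a third; at 3 semitones (a half step narrower than major) the quality is minor.

minor third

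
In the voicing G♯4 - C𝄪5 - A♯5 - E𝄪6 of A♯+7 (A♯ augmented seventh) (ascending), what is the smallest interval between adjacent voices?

Adjacent intervals: G♯4→C𝄪5 = augmented fourth; C𝄪5→A♯5 = minor sixth; A♯5→E𝄪6 = augmented fifth.
The smallest is G♯4 to C𝄪5, an augmented fourth (6 semitones).

augmented 4th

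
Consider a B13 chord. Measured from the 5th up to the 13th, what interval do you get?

M9

B13: B, D♯, F♯, A, C♯, G♯.
So we need the interval from F♯ up to G♯.
F♯ up to G♯ spans 9 letter names and 14 semitones — a major ninth.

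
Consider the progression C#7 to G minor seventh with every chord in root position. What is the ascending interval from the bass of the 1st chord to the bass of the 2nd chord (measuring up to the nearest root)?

d5

The roots are C# and G.
5 letter names make it a fifth; at 6 semitones (a half step narrower than perfect) the quality is diminished.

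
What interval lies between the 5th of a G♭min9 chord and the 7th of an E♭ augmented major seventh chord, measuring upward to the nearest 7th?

The 5th of G♭min9 is D♭; the 7th of E♭ augmented major seventh is D.
D♭ up to D is 1 semitone, a half step wider than a perfect unison, so the interval is augmented.

A1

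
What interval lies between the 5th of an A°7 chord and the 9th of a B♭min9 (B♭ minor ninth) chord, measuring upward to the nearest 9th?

A°7 has E♭ as its 5th, and B♭min9 (B♭ minor ninth) has C as its 9th.
From E♭ to C is 9 semitones, exactly the major sixth.

major sixth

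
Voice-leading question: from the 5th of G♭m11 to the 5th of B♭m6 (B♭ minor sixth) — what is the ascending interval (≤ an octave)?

G♭m11 has D♭ as its 5th, and B♭m6 (B♭ minor sixth) has F as its 5th.
D♭ up to F spans 3 letter names and 4 semitones — a major third.

major third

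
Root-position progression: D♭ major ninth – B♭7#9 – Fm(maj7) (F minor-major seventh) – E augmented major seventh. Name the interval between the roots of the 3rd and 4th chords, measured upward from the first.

major 7th

The roots are F and E.
From F to E is 11 semitones, exactly the major seventh.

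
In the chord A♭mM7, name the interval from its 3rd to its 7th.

Spelling the chord: A♭–C♭–E♭–G.
3rd = C♭; 7th = G.
From C♭ to G: 8 semitones over a fifth = augmented.

A5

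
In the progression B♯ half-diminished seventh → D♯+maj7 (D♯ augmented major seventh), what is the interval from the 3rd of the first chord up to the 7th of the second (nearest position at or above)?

major seventh

The 3rd of B♯ half-diminished seventh is D♯; the 7th of D♯+maj7 (D♯ augmented major seventh) is C𝄪.
From D♯ to C𝄪 is 11 semitones, exactly the major seventh.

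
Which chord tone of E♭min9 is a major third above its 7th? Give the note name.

The chord tones of E♭m9 (E♭ minor ninth) are E♭, G♭, B♭, D♭, F.
The 7th is D♭. A major third above D♭ is F.
F is the chord's 9th.

F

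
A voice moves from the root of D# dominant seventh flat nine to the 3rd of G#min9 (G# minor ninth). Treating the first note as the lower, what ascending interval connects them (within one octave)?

minor 6th

D# dominant seventh flat nine has D# as its root, and G#min9 (G# minor ninth) has B as its 3rd.
6 letter names make it a sixth; at 8 semitones (a half step narrower than major) the quality is minor.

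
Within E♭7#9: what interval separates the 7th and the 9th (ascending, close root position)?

augmented 3rd

The chord tones of E♭ dominant seventh sharp nine are E♭, G, B♭, D♭, F♯.
So we need the interval from D♭ up to F♯.
From D♭ to F♯: 5 semitones over a third = augmented.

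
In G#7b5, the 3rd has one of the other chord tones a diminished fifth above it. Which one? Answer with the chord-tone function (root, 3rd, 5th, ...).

7th

G# dominant seventh flat five is spelled G# B# D F#.
The 3rd is B#. A diminished fifth above B# is F#.
F# is the chord's 7th.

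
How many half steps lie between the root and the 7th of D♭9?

The chord tones of D♭ dominant ninth are D♭ F A♭ C♭ E♭.
D♭ to C♭ is a minor seventh: 10 semitones.

10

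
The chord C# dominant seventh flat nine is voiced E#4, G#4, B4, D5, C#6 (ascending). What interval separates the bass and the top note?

m13

The outer voices are E#4 and C#6.
From E# to C#: 20 semitones over a thirteenth = minor.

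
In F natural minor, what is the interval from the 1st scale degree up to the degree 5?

Spelling F natural minor: F G Ab Bb C Db Eb.
That puts F below C.
F up to C spans 5 letter names and 7 semitones — a perfect fifth.

perfect 5th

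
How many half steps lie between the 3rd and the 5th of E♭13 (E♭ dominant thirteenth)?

E♭13: E♭-G-B♭-D♭-F-C.
G to B♭ is a minor third: 3 semitones.

3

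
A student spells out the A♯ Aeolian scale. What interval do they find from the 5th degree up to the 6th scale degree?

A♯ natural minor: A♯ B♯ C♯ D♯ E♯ F♯ G♯.
The 5th degree is E♯ and the scale degree 6 is F♯.
From E♯ to F♯: 1 semitone over a second = minor.

minor second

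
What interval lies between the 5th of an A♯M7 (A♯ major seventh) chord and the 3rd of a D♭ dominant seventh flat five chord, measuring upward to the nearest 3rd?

diminished second

A♯M7 (A♯ major seventh) has E♯ as its 5th, and D♭ dominant seventh flat five has F as its 3rd.
From E♯ to F: 0 semitones over a second = diminished.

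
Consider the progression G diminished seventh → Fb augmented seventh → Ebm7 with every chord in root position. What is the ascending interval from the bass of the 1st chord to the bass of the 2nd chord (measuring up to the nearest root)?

The roots are G and Fb.
G up to Fb is 9 semitones, a whole step narrower than a major seventh, so the interval is diminished.

diminished seventh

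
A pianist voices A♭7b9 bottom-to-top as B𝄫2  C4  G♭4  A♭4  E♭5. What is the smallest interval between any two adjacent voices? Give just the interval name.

major second

Adjacent intervals: B𝄫2→C4 = augmented ninth; C4→G♭4 = diminished fifth; G♭4→A♭4 = major second; A♭4→E♭5 = perfect fifth.
The smallest is G♭4 to A♭4, a major second (2 semitones).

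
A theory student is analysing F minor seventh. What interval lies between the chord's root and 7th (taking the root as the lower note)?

minor seventh

Spelling the chord: F-Ab-C-Eb.
So we need the interval from F up to Eb.
7 letter names make it a seventh; at 10 semitones (a half step narrower than major) the quality is minor.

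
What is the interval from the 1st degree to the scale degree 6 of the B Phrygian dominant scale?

minor 6th

B phrygian dominant: B C D# E F# G A.
1st degree = B; 6th degree = G.
6 letter names make it a sixth; at 8 semitones (a half step narrower than major) the quality is minor.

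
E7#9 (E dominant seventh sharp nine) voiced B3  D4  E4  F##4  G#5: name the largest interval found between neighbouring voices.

minor ninth

Adjacent intervals: B3→D4 = minor third; D4→E4 = major second; E4→F##4 = augmented second; F##4→G#5 = minor ninth.
The largest is F##4 to G#5, a minor ninth (13 semitones).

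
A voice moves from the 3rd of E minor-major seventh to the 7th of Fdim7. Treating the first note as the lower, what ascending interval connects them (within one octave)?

The 3rd of E minor-major seventh is G; the 7th of Fdim7 is Ebb.
G up to Ebb is 7 semitones, a whole step narrower than a major sixth, so the interval is diminished.

diminished sixth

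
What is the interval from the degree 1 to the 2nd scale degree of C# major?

Spelling C# major: C# D# E# F# G# A# B#.
That puts C# below D#.
Counting 2 letters and 2 half steps from C# gives a major second.

major second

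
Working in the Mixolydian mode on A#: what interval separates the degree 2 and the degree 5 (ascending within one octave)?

perfect fourth

A# mixolydian: A# B# C## D# E# F## G#.
The degree 2 is B# and the 5th scale degree is E#.
B# up to E# spans 4 letter names and 5 semitones — a perfect fourth.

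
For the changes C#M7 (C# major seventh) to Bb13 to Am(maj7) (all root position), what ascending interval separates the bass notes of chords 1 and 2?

diminished seventh

The roots are C# and Bb.
7 letter names make it a seventh; at 9 semitones (a whole step narrower than major) the quality is diminished.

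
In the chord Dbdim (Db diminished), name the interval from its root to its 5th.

The chord tones of Db° are Db-Fb-Abb.
So we need the interval from Db up to Abb.
Db up to Abb is 6 semitones, a half step narrower than a perfect fifth, so the interval is diminished.

diminished 5th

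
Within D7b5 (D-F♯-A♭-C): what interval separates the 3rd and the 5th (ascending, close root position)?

3rd = F♯; 5th = A♭.
3 letter names make it a third; at 2 semitones (a whole step narrower than major) the quality is diminished.

diminished third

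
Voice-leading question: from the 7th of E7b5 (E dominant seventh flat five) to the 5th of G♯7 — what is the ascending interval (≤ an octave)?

E7b5 (E dominant seventh flat five) has D as its 7th, and G♯7 has D♯ as its 5th.
1 letter names make it a unison; at 1 semitone (a half step wider than perfect) the quality is augmented.

A1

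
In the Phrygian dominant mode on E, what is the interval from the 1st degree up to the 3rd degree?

Spelling the Phrygian dominant mode on E: E F G♯ A B C D.
So we need the interval from E up to G♯.
From E to G♯ is 4 semitones, exactly the major third.

major 3rd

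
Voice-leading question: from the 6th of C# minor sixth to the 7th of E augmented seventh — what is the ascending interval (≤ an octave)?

The 6th of C# minor sixth is A#; the 7th of E augmented seventh is D.
A# up to D is 4 semitones, a half step narrower than a perfect fourth, so the interval is diminished.

diminished 4th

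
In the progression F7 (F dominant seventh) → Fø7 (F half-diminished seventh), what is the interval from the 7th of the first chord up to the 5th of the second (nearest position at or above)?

F7 (F dominant seventh) has Eb as its 7th, and Fø7 (F half-diminished seventh) has Cb as its 5th.
Eb up to Cb is 8 semitones, a half step narrower than a major sixth, so the interval is minor.

minor sixth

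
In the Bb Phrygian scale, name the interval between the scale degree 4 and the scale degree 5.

Bb phrygian: Bb Cb Db Eb F Gb Ab.
That puts Eb below F.
From Eb to F is 2 semitones, exactly the major second.

major second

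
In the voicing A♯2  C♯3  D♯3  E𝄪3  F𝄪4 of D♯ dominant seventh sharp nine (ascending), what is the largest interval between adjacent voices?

Adjacent intervals: A♯2→C♯3 = minor third; C♯3→D♯3 = major second; D♯3→E𝄪3 = augmented second; E𝄪3→F𝄪4 = minor ninth.
The largest is E𝄪3 to F𝄪4, a minor ninth (13 semitones).

m9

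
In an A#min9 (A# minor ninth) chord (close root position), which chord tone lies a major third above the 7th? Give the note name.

The chord tones of A# minor ninth are A#-C#-E#-G#-B#.
The 7th is G#. A major third above G# is B#.
B# is the chord's 9th.

B#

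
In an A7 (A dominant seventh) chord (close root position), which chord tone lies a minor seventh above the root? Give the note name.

G

The chord tones of A7 (A dominant seventh) are A-C#-E-G.
The root is A. A minor seventh above A is G.
G is the chord's 7th.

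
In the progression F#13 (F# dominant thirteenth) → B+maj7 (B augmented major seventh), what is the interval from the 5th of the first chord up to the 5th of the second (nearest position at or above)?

F#13 (F# dominant thirteenth) has C# as its 5th, and B+maj7 (B augmented major seventh) has F## as its 5th.
4 letter names make it a fourth; at 6 semitones (a half step wider than perfect) the quality is augmented.

A4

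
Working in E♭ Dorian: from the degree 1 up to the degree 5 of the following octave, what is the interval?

perfect 12th

The scale runs E♭ F G♭ A♭ B♭ C D♭.
That puts E♭ below B♭.
Counting 12 letters and 19 half steps from E♭ gives a perfect twelfth.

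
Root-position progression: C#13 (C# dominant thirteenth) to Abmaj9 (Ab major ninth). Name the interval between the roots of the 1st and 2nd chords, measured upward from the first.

diminished 6th

The roots are C# and Ab.
From C# to Ab: 7 semitones over a sixth = diminished.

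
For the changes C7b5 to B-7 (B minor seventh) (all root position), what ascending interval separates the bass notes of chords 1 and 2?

major seventh

The roots are C and B.
C up to B spans 7 letter names and 11 semitones — a major seventh.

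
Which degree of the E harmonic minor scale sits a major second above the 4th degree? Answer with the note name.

The scale is E F# G A B C D#.
The 4th degree is A; a major second above that is B — scale degree 5.

B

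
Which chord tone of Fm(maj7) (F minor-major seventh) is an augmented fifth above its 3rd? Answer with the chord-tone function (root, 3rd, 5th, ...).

7th

The chord tones of Fm(maj7) are F, A♭, C, E.
The 3rd is A♭. An augmented fifth above A♭ is E.
E is the chord's 7th.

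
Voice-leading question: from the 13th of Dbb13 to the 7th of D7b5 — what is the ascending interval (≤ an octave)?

Dbb13 has Bbb as its 13th, and D7b5 has C as its 7th.
2 letter names make it a second; at 3 semitones (a half step wider than major) the quality is augmented.

augmented second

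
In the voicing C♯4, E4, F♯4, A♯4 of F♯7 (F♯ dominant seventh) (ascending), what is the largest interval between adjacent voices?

Adjacent intervals: C♯4→E4 = minor third; E4→F♯4 = major second; F♯4→A♯4 = major third.
The largest is F♯4 to A♯4, a major third (4 semitones).

M3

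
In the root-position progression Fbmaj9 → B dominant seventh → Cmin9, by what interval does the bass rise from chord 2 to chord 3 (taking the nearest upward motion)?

The roots are B and C.
2 letter names make it a second; at 1 semitone (a half step narrower than major) the quality is minor.

minor second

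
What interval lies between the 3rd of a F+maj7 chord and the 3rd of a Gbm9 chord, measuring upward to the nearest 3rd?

diminished second

F+maj7 has A as its 3rd, and Gbm9 has Bbb as its 3rd.
2 letter names make it a second; at 0 semitones (a whole step narrower than major) the quality is diminished.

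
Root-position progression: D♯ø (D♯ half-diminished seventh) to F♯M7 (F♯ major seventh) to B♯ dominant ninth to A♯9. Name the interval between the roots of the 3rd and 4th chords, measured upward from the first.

The roots are B♯ and A♯.
7 letter names make it a seventh; at 10 semitones (a half step narrower than major) the quality is minor.

minor seventh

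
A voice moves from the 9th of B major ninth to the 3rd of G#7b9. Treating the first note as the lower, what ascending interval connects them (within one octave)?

M7

B major ninth has C# as its 9th, and G#7b9 has B# as its 3rd.
From C# to B# is 11 semitones, exactly the major seventh.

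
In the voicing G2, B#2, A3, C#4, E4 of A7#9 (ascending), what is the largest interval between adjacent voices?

d7

Adjacent intervals: G2→B#2 = augmented third; B#2→A3 = diminished seventh; A3→C#4 = major third; C#4→E4 = minor third.
The largest is B#2 to A3, a diminished seventh (9 semitones).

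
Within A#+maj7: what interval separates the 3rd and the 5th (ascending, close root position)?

The chord tones of A#maj7#5 are A#–C##–E##–G##.
The 3rd is C## and the 5th is E##.
C## up to E## spans 3 letter names and 4 semitones — a major third.

M3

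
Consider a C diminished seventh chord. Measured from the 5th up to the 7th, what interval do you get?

minor third

Spelling the chord: C E♭ G♭ B𝄫.
5th = G♭; 7th = B𝄫.
From G♭ to B𝄫: 3 semitones over a third = minor.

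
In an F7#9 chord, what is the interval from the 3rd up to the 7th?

diminished 5th

Spelling the chord: F A C E♭ G♯.
That puts A below E♭.
A up to E♭ is 6 semitones, a half step narrower than a perfect fifth, so the interval is diminished.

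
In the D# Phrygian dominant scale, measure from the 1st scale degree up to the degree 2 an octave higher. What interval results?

minor 9th

The scale runs D# E F## G# A# B C#.
That puts D# below E.
From D# to E: 13 semitones over a ninth = minor.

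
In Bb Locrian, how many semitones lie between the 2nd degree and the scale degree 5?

5

The scale is Bb Cb Db Eb Fb Gb Ab.
Cb up to Fb is a perfect fourth — 5 semitones.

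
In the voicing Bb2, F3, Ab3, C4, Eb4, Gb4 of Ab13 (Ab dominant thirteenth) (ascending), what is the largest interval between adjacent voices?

perfect fifth

Adjacent intervals: Bb2→F3 = perfect fifth; F3→Ab3 = minor third; Ab3→C4 = major third; C4→Eb4 = minor third; Eb4→Gb4 = minor third.
The largest is Bb2 to F3, a perfect fifth (7 semitones).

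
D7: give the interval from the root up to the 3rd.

major 3rd

Spelling the chord: D–F#–A–C.
So we need the interval from D up to F#.
D up to F# spans 3 letter names and 4 semitones — a major third.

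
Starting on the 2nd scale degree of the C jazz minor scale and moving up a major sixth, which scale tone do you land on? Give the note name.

B

The scale is C D Eb F G A B.
The 2nd scale degree is D; a major sixth above that is B — scale degree 7.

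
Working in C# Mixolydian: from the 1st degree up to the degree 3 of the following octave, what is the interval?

Spelling C# Mixolydian: C# D# E# F# G# A# B.
That puts C# below E#.
C# up to E# spans 10 letter names and 16 semitones — a major tenth.

M10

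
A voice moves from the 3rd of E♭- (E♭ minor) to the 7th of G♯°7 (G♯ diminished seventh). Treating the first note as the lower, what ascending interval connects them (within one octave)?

The 3rd of E♭- (E♭ minor) is G♭; the 7th of G♯°7 (G♯ diminished seventh) is F.
G♭ up to F spans 7 letter names and 11 semitones — a major seventh.

M7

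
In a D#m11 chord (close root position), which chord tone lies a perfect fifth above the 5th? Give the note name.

E#

D#m11 (D# minor eleventh): D#–F#–A#–C#–E#–G#.
The 5th is A#. A perfect fifth above A# is E#.
E# is the chord's 9th.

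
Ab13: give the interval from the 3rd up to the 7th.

The chord tones of Ab13 are Ab C Eb Gb Bb F.
So we need the interval from C up to Gb.
From C to Gb: 6 semitones over a fifth = diminished.

diminished fifth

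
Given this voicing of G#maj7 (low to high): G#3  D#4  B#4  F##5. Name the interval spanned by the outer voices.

major fourteenth

The outer voices are G#3 and F##5.
G# up to F## spans 14 letter names and 23 semitones — a major fourteenth.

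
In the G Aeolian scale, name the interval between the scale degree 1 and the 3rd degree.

G natural minor: G A B♭ C D E♭ F.
The scale degree 1 is G and the 3rd scale degree is B♭.
From G to B♭: 3 semitones over a third = minor.

minor third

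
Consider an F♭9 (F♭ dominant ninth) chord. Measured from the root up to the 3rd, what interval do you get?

The chord tones of F♭9 are F♭, A♭, C♭, E𝄫, G♭.
The root is F♭ and the 3rd is A♭.
From F♭ to A♭ is 4 semitones, exactly the major third.

M3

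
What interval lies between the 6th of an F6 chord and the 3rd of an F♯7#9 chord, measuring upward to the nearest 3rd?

augmented fifth

The 6th of F6 is D; the 3rd of F♯7#9 is A♯.
D up to A♯ is 8 semitones, a half step wider than a perfect fifth, so the interval is augmented.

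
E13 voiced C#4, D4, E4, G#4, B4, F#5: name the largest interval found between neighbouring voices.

perfect 5th

Adjacent intervals: C#4→D4 = minor second; D4→E4 = major second; E4→G#4 = major third; G#4→B4 = minor third; B4→F#5 = perfect fifth.
The largest is B4 to F#5, a perfect fifth (7 semitones).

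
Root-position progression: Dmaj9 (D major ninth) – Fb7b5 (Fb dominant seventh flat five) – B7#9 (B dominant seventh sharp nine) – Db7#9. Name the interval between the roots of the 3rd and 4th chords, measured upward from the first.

The roots are B and Db.
3 letter names make it a third; at 2 semitones (a whole step narrower than major) the quality is diminished.

diminished third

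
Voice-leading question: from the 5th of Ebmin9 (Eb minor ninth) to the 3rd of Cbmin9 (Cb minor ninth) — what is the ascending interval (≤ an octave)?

diminished fourth

Ebmin9 (Eb minor ninth) has Bb as its 5th, and Cbmin9 (Cb minor ninth) has Ebb as its 3rd.
From Bb to Ebb: 4 semitones over a fourth = diminished.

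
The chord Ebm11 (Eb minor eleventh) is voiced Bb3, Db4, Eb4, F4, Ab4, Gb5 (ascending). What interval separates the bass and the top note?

The outer voices are Bb3 and Gb5.
From Bb to Gb: 20 semitones over a thirteenth = minor.

minor thirteenth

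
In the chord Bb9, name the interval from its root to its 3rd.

major 3rd

The chord tones of Bb9 (Bb dominant ninth) are Bb–D–F–Ab–C.
That puts Bb below D.
Bb up to D spans 3 letter names and 4 semitones — a major third.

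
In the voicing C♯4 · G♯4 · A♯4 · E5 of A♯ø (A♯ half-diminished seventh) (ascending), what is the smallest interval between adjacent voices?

Adjacent intervals: C♯4→G♯4 = perfect fifth; G♯4→A♯4 = major second; A♯4→E5 = diminished fifth.
The smallest is G♯4 to A♯4, a major second (2 semitones).

major second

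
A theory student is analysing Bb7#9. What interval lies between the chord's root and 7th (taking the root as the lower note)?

Spelling the chord: Bb, D, F, Ab, C#.
The root is Bb and the 7th is Ab.
From Bb to Ab: 10 semitones over a seventh = minor.

minor seventh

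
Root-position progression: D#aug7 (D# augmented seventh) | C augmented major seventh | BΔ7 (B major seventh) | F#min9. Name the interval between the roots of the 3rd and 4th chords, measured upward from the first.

The roots are B and F#.
B up to F# spans 5 letter names and 7 semitones — a perfect fifth.

P5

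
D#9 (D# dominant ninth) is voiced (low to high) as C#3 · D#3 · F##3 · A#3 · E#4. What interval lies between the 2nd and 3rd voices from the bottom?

Those voices are D#3 and F##3.
From D# to F## is 4 semitones, exactly the major third.

major third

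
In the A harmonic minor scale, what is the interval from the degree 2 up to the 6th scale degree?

A harmonic minor: A B C D E F G#.
That puts B below F.
5 letter names make it a fifth; at 6 semitones (a half step narrower than perfect) the quality is diminished.

diminished fifth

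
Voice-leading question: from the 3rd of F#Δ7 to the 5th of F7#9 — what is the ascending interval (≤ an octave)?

F#Δ7 has A# as its 3rd, and F7#9 has C as its 5th.
3 letter names make it a third; at 2 semitones (a whole step narrower than major) the quality is diminished.

diminished third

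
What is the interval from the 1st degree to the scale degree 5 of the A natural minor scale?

The scale runs A B C D E F G.
So we need the interval from A up to E.
A up to E spans 5 letter names and 7 semitones — a perfect fifth.

P5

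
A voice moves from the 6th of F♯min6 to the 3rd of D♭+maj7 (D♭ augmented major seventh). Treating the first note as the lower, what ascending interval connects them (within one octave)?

The 6th of F♯min6 is D♯; the 3rd of D♭+maj7 (D♭ augmented major seventh) is F.
D♯ up to F is 2 semitones, a whole step narrower than a major third, so the interval is diminished.

diminished 3rd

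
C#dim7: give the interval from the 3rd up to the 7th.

diminished fifth

The chord tones of C# diminished seventh are C#, E, G, Bb.
That puts E below Bb.
5 letter names make it a fifth; at 6 semitones (a half step narrower than perfect) the quality is diminished.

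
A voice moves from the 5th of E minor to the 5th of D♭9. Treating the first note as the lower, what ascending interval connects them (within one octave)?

diminished 7th

E minor has B as its 5th, and D♭9 has A♭ as its 5th.
From B to A♭: 9 semitones over a seventh = diminished.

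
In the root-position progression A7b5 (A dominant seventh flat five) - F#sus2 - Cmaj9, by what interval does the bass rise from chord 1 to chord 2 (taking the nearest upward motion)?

major sixth

The roots are A and F#.
Counting 6 letters and 9 half steps from A gives a major sixth.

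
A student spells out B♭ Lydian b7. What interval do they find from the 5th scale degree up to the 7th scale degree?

minor third

B♭ lydian dominant: B♭ C D E F G A♭.
5th scale degree = F; 7th scale degree = A♭.
From F to A♭: 3 semitones over a third = minor.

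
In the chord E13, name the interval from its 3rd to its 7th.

Spelling the chord: E G# B D F# C#.
The 3rd is G# and the 7th is D.
From G# to D: 6 semitones over a fifth = diminished.

diminished fifth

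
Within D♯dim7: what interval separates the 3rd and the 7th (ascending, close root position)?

D♯°7 (D♯ diminished seventh): D♯-F♯-A-C.
The 3rd is F♯ and the 7th is C.
F♯ up to C is 6 semitones, a half step narrower than a perfect fifth, so the interval is diminished.

diminished fifth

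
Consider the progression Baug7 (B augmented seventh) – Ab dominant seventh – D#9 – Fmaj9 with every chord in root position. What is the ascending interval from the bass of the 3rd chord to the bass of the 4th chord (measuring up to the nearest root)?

diminished third

The roots are D# and F.
D# up to F is 2 semitones, a whole step narrower than a major third, so the interval is diminished.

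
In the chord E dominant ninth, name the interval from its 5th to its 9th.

E9 (E dominant ninth) is spelled E-G#-B-D-F#.
That puts B below F#.
B up to F# spans 5 letter names and 7 semitones — a perfect fifth.

P5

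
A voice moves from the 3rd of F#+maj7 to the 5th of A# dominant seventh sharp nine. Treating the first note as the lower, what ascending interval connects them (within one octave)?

perfect fifth

F#+maj7 has A# as its 3rd, and A# dominant seventh sharp nine has E# as its 5th.
Counting 5 letters and 7 half steps from A# gives a perfect fifth.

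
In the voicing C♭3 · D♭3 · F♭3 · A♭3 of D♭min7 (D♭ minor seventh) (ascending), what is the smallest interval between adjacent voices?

major 2nd

Adjacent intervals: C♭3→D♭3 = major second; D♭3→F♭3 = minor third; F♭3→A♭3 = major third.
The smallest is C♭3 to D♭3, a major second (2 semitones).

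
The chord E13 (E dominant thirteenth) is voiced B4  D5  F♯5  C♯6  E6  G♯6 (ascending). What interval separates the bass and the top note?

The outer voices are B4 and G♯6.
From B to G♯ is 21 semitones, exactly the major thirteenth.

major thirteenth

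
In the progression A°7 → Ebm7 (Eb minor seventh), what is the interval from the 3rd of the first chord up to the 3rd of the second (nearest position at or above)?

d5

The 3rd of A°7 is C; the 3rd of Ebm7 (Eb minor seventh) is Gb.
From C to Gb: 6 semitones over a fifth = diminished.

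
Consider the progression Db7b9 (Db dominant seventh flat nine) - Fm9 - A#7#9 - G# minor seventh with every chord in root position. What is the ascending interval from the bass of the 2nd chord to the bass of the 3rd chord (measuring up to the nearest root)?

The roots are F and A#.
F up to A# is 5 semitones, a half step wider than a major third, so the interval is augmented.

augmented third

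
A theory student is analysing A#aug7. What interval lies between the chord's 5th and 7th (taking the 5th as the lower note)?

The chord tones of A#+7 are A#–C##–E##–G#.
The 5th is E## and the 7th is G#.
From E## to G#: 2 semitones over a third = diminished.

diminished 3rd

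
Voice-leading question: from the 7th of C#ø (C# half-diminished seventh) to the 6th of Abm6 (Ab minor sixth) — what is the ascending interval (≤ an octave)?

diminished fifth

C#ø (C# half-diminished seventh) has B as its 7th, and Abm6 (Ab minor sixth) has F as its 6th.
5 letter names make it a fifth; at 6 semitones (a half step narrower than perfect) the quality is diminished.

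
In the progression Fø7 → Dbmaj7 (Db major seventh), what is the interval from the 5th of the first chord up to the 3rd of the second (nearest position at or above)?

augmented fourth

The 5th of Fø7 is Cb; the 3rd of Dbmaj7 (Db major seventh) is F.
4 letter names make it a fourth; at 6 semitones (a half step wider than perfect) the quality is augmented.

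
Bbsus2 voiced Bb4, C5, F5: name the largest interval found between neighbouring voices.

perfect fourth

Adjacent intervals: Bb4→C5 = major second; C5→F5 = perfect fourth.
The largest is C5 to F5, a perfect fourth (5 semitones).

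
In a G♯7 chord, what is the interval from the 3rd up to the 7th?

The chord tones of G♯7 (G♯ dominant seventh) are G♯, B♯, D♯, F♯.
So we need the interval from B♯ up to F♯.
From B♯ to F♯: 6 semitones over a fifth = diminished.

diminished fifth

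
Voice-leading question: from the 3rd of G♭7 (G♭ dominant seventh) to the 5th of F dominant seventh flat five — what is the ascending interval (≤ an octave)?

m2

The 3rd of G♭7 (G♭ dominant seventh) is B♭; the 5th of F dominant seventh flat five is C♭.
B♭ up to C♭ is 1 semitone, a half step narrower than a major second, so the interval is minor.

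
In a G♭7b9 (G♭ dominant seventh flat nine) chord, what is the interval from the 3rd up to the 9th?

The chord tones of G♭7b9 (G♭ dominant seventh flat nine) are G♭, B♭, D♭, F♭, A𝄫.
3rd = B♭; 9th = A𝄫.
7 letter names make it a seventh; at 9 semitones (a whole step narrower than major) the quality is diminished.

diminished seventh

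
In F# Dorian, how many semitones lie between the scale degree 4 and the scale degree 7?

The scale is F# G# A B C# D# E.
B up to E is a perfect fourth — 5 semitones.

5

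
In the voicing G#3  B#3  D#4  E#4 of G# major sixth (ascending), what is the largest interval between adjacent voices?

major third

Adjacent intervals: G#3→B#3 = major third; B#3→D#4 = minor third; D#4→E#4 = major second.
The largest is G#3 to B#3, a major third (4 semitones).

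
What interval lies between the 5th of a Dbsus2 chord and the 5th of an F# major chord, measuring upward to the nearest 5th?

The 5th of Dbsus2 is Ab; the 5th of F# major is C#.
From Ab to C#: 5 semitones over a third = augmented.

augmented third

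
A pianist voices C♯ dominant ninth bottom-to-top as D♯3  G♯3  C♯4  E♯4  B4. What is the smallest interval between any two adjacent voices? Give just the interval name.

M3

Adjacent intervals: D♯3→G♯3 = perfect fourth; G♯3→C♯4 = perfect fourth; C♯4→E♯4 = major third; E♯4→B4 = diminished fifth.
The smallest is C♯4 to E♯4, a major third (4 semitones).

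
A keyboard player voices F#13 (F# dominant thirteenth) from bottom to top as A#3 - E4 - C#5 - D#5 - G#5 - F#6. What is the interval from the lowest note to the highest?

minor 20th

The outer voices are A#3 and F#6.
20 letter names make it a 20th; at 32 semitones (a half step narrower than major) the quality is minor.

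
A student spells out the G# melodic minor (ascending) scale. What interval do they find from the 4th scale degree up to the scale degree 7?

augmented fourth

Spelling the G# melodic minor (ascending) scale: G# A# B C# D# E# F##.
4th scale degree = C#; 7th degree = F##.
C# up to F## is 6 semitones, a half step wider than a perfect fourth, so the interval is augmented.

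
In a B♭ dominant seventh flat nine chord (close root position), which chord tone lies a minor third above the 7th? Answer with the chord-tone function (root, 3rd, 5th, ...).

9th

B♭7b9 is spelled B♭-D-F-A♭-C♭.
The 7th is A♭. A minor third above A♭ is C♭.
C♭ is the chord's 9th.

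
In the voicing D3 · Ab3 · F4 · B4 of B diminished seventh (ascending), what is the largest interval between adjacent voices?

major 6th

Adjacent intervals: D3→Ab3 = diminished fifth; Ab3→F4 = major sixth; F4→B4 = augmented fourth.
The largest is Ab3 to F4, a major sixth (9 semitones).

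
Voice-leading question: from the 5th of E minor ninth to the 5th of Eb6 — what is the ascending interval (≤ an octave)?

d8

E minor ninth has B as its 5th, and Eb6 has Bb as its 5th.
From B to Bb: 11 semitones over an octave = diminished.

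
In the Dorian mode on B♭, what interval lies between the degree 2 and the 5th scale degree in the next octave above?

B♭ dorian: B♭ C D♭ E♭ F G A♭.
That puts C below F.
From C to F is 17 semitones, exactly the perfect eleventh.

perfect eleventh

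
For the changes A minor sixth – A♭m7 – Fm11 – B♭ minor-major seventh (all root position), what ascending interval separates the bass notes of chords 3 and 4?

perfect fourth

The roots are F and B♭.
From F to B♭ is 5 semitones, exactly the perfect fourth.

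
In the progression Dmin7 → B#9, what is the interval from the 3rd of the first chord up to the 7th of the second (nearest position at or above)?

A3

Dmin7 has F as its 3rd, and B#9 has A# as its 7th.
3 letter names make it a third; at 5 semitones (a half step wider than major) the quality is augmented.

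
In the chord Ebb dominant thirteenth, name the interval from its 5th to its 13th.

Ebb13: Ebb–Gb–Bbb–Dbb–Fb–Cb.
5th = Bbb; 13th = Cb.
Counting 9 letters and 14 half steps from Bbb gives a major ninth.

major 9th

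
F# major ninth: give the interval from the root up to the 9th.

M9

The chord tones of F#maj9 are F# A# C# E# G#.
So we need the interval from F# up to G#.
From F# to G# is 14 semitones, exactly the major ninth.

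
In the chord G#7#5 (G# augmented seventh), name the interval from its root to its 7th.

G# augmented seventh: G#, B#, D##, F#.
So we need the interval from G# up to F#.
From G# to F#: 10 semitones over a seventh = minor.

minor seventh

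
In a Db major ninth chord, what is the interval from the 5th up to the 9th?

perfect 5th

Dbmaj9 is spelled Db–F–Ab–C–Eb.
That puts Ab below Eb.
Ab up to Eb spans 5 letter names and 7 semitones — a perfect fifth.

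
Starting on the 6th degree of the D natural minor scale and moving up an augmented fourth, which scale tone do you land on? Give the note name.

The scale is D E F G A Bb C.
The 6th degree is Bb; an augmented fourth above that is E — scale degree 2.

E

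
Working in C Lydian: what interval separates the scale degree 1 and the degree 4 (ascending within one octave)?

The scale runs C D E F# G A B.
So we need the interval from C up to F#.
From C to F#: 6 semitones over a fourth = augmented.

augmented fourth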